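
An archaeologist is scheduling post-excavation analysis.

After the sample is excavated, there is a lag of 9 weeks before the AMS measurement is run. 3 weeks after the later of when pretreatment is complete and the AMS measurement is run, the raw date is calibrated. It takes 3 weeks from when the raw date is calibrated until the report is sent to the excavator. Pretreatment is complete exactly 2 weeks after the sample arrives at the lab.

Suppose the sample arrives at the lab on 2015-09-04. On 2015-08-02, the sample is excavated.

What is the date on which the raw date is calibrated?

The sample arrives at the lab: Sep 4, 2015.
Pretreatment is complete: Sep 4, 2015 + 2 weeks = Sep 18, 2015.
The sample is excavated: Aug 2, 2015.
The AMS measurement is run: Aug 2, 2015 + 9 weeks = Oct 4, 2015.
Both prerequisites met — pretreatment is complete (Sep 18, 2015), the AMS measurement is run (Oct 4, 2015); the later is Oct 4, 2015.
The raw date is calibrated: Oct 4, 2015 + 3 weeks = Oct 25, 2015.

2015-10-25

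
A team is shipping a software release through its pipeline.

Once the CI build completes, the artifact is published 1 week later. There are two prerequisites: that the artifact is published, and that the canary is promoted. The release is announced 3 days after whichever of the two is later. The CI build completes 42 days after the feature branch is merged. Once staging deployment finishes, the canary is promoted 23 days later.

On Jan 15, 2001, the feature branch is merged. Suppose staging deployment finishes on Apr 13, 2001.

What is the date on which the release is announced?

The feature branch is merged: Jan 15, 2001.
The CI build completes: Jan 15, 2001 + 42 days = Feb 26, 2001.
The artifact is published: Feb 26, 2001 + 1 week = Mar 5, 2001.
Staging deployment finishes: Apr 13, 2001.
The canary is promoted: Apr 13, 2001 + 23 days = May 6, 2001.
Both prerequisites met — the artifact is published (Mar 5, 2001), the canary is promoted (May 6, 2001); the later is May 6, 2001.
The release is announced: May 6, 2001 + 3 days = May 9, 2001.

May 9, 2001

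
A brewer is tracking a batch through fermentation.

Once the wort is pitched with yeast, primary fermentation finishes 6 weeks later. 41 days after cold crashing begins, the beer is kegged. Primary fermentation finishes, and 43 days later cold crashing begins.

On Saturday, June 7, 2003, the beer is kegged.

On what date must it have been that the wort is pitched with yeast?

The beer is kegged: Jun 7, 2003.
Cold crashing begins: Jun 7, 2003 − 41 days = Apr 27, 2003.
Primary fermentation finishes: Apr 27, 2003 − 43 days = Mar 15, 2003.
The wort is pitched with yeast: Mar 15, 2003 − 6 weeks = Feb 1, 2003.

Saturday, February 1, 2003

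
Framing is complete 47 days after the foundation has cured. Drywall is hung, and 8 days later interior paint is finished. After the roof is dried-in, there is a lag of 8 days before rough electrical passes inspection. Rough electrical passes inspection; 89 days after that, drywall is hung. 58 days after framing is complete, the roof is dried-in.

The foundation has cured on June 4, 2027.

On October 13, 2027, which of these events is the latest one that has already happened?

Rough electrical passes inspection

The foundation has cured: Jun 4, 2027.
Framing is complete: Jun 4, 2027 + 47 days = Jul 21, 2027.
The roof is dried-in: Jul 21, 2027 + 58 days = Sep 17, 2027.
Rough electrical passes inspection: Sep 17, 2027 + 8 days = Sep 25, 2027.
Drywall is hung: Sep 25, 2027 + 89 days = Dec 23, 2027.
Interior paint is finished: Dec 23, 2027 + 8 days = Dec 31, 2027.
Oct 13, 2027 falls between when rough electrical passes inspection (Sep 25, 2027) and when drywall is hung (Dec 23, 2027).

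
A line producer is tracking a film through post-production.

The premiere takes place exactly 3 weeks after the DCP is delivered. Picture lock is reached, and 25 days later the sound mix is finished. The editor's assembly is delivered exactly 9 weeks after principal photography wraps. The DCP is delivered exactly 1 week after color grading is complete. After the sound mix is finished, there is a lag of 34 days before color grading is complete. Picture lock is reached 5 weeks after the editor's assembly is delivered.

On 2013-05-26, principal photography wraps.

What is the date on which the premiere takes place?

2013-11-27

Principal photography wraps: May 26, 2013.
The editor's assembly is delivered: May 26, 2013 + 9 weeks = Jul 28, 2013.
Picture lock is reached: Jul 28, 2013 + 5 weeks = Sep 1, 2013.
The sound mix is finished: Sep 1, 2013 + 25 days = Sep 26, 2013.
Color grading is complete: Sep 26, 2013 + 34 days = Oct 30, 2013.
The DCP is delivered: Oct 30, 2013 + 1 week = Nov 6, 2013.
The premiere takes place: Nov 6, 2013 + 3 weeks = Nov 27, 2013.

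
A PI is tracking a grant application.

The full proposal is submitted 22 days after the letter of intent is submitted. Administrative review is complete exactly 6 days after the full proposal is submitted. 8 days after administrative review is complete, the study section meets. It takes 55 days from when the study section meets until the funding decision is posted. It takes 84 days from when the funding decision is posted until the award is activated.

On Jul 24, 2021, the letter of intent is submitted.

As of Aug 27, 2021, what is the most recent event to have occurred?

Administrative review is complete

The letter of intent is submitted: Jul 24, 2021.
The full proposal is submitted: Jul 24, 2021 + 22 days = Aug 15, 2021.
Administrative review is complete: Aug 15, 2021 + 6 days = Aug 21, 2021.
The study section meets: Aug 21, 2021 + 8 days = Aug 29, 2021.
The funding decision is posted: Aug 29, 2021 + 55 days = Oct 23, 2021.
The award is activated: Oct 23, 2021 + 84 days = Jan 15, 2022.
Aug 27, 2021 falls between when administrative review is complete (Aug 21, 2021) and when the study section meets (Aug 29, 2021).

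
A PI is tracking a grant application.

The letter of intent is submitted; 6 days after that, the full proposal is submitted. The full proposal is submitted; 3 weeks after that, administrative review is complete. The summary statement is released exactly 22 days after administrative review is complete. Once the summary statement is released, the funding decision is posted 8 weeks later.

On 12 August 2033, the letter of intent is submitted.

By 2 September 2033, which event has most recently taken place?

The full proposal is submitted

The letter of intent is submitted: Aug 12, 2033.
The full proposal is submitted: Aug 12, 2033 + 6 days = Aug 18, 2033.
Administrative review is complete: Aug 18, 2033 + 3 weeks = Sep 8, 2033.
The summary statement is released: Sep 8, 2033 + 22 days = Sep 30, 2033.
The funding decision is posted: Sep 30, 2033 + 8 weeks = Nov 25, 2033.
Sep 2, 2033 falls between when the full proposal is submitted (Aug 18, 2033) and when administrative review is complete (Sep 8, 2033).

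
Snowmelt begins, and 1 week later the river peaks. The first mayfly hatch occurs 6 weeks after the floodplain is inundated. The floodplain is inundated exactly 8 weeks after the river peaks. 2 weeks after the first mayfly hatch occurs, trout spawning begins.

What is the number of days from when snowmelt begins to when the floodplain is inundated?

63 days

Causal path: snowmelt begins → the river peaks → the floodplain is inundated.
Total delay along the path: 1 + 8 weeks = 9 weeks = 63 days.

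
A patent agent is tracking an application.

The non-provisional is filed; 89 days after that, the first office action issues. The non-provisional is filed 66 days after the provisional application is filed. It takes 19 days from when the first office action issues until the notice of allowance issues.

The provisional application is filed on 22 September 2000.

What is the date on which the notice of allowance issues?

15 March 2001

The provisional application is filed: Sep 22, 2000.
The non-provisional is filed: Sep 22, 2000 + 66 days = Nov 27, 2000.
The first office action issues: Nov 27, 2000 + 89 days = Feb 24, 2001.
The notice of allowance issues: Feb 24, 2001 + 19 days = Mar 15, 2001.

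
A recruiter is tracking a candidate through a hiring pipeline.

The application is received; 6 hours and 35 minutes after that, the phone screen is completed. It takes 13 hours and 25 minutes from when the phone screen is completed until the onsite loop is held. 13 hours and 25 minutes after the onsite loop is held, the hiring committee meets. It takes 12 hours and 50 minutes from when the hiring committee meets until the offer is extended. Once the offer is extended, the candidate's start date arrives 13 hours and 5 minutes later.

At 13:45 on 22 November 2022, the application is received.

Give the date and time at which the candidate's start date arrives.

The application is received: 13:45 Nov 22, 2022.
The phone screen is completed: 13:45 Nov 22, 2022 + 6h35m = 20:20 Nov 22, 2022.
The onsite loop is held: 20:20 Nov 22, 2022 + 13h25m = 09:45 Nov 23, 2022.
The hiring committee meets: 09:45 Nov 23, 2022 + 13h25m = 23:10 Nov 23, 2022.
The offer is extended: 23:10 Nov 23, 2022 + 12h50m = 12:00 Nov 24, 2022.
The candidate's start date arrives: 12:00 Nov 24, 2022 + 13h05m = 01:05 Nov 25, 2022.

01:05 on 25 November 2022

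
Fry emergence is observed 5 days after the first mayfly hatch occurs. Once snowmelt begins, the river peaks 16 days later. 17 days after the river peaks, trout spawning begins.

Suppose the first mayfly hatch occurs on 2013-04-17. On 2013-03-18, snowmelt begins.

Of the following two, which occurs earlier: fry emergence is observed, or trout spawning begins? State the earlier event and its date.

Trout spawning begins — 2013-04-20

The first mayfly hatch occurs: Apr 17, 2013.
Fry emergence is observed: Apr 17, 2013 + 5 days = Apr 22, 2013.
Snowmelt begins: Mar 18, 2013.
The river peaks: Mar 18, 2013 + 16 days = Apr 3, 2013.
Trout spawning begins: Apr 3, 2013 + 17 days = Apr 20, 2013.
Comparing: fry emergence is observed on Apr 22, 2013 vs trout spawning begins on Apr 20, 2013. Earlier: trout spawning begins.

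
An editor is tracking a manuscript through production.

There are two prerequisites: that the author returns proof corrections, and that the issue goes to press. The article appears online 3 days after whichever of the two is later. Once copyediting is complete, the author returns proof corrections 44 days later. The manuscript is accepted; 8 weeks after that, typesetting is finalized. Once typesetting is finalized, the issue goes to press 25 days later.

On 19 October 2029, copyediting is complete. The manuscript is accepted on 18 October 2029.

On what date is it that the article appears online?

Copyediting is complete: Oct 19, 2029.
The author returns proof corrections: Oct 19, 2029 + 44 days = Dec 2, 2029.
The manuscript is accepted: Oct 18, 2029.
Typesetting is finalized: Oct 18, 2029 + 8 weeks = Dec 13, 2029.
The issue goes to press: Dec 13, 2029 + 25 days = Jan 7, 2030.
Both prerequisites met — the author returns proof corrections (Dec 2, 2029), the issue goes to press (Jan 7, 2030); the later is Jan 7, 2030.
The article appears online: Jan 7, 2030 + 3 days = Jan 10, 2030.

10 January 2030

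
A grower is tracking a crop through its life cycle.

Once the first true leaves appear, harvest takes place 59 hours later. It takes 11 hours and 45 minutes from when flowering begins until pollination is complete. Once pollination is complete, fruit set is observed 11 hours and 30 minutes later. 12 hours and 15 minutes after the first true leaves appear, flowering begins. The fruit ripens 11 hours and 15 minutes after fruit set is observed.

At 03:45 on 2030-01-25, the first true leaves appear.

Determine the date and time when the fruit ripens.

The first true leaves appear: 03:45 Jan 25, 2030.
Flowering begins: 03:45 Jan 25, 2030 + 12h15m = 16:00 Jan 25, 2030.
Pollination is complete: 16:00 Jan 25, 2030 + 11h45m = 03:45 Jan 26, 2030.
Fruit set is observed: 03:45 Jan 26, 2030 + 11h30m = 15:15 Jan 26, 2030.
The fruit ripens: 15:15 Jan 26, 2030 + 11h15m = 02:30 Jan 27, 2030.

02:30 on 2030-01-27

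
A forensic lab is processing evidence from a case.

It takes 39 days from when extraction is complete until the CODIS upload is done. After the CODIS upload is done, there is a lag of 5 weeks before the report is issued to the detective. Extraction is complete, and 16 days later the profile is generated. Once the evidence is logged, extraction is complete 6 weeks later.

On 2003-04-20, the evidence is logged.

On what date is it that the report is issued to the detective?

The evidence is logged: Apr 20, 2003.
Extraction is complete: Apr 20, 2003 + 6 weeks = Jun 1, 2003.
The CODIS upload is done: Jun 1, 2003 + 39 days = Jul 10, 2003.
The report is issued to the detective: Jul 10, 2003 + 5 weeks = Aug 14, 2003.

2003-08-14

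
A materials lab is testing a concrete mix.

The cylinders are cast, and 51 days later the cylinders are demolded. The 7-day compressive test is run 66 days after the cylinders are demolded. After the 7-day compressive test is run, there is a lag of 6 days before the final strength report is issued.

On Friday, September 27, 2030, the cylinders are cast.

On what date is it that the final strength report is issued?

Tuesday, January 28, 2031

The cylinders are cast: Sep 27, 2030.
The cylinders are demolded: Sep 27, 2030 + 51 days = Nov 17, 2030.
The 7-day compressive test is run: Nov 17, 2030 + 66 days = Jan 22, 2031.
The final strength report is issued: Jan 22, 2031 + 6 days = Jan 28, 2031.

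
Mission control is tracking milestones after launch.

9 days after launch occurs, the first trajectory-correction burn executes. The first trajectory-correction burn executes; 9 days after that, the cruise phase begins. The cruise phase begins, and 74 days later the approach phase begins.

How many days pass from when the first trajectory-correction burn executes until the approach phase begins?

Causal path: the first trajectory-correction burn executes → the cruise phase begins → the approach phase begins.
Total delay along the path: 9 + 74 = 83 days.

83 days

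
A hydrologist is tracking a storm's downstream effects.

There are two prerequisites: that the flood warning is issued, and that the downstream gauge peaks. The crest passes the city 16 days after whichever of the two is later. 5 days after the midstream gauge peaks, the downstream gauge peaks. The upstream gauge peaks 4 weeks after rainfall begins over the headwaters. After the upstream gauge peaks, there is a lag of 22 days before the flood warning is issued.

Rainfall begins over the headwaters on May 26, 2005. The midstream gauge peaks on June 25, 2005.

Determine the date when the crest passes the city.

July 31, 2005

Rainfall begins over the headwaters: May 26, 2005.
The upstream gauge peaks: May 26, 2005 + 4 weeks = Jun 23, 2005.
The flood warning is issued: Jun 23, 2005 + 22 days = Jul 15, 2005.
The midstream gauge peaks: Jun 25, 2005.
The downstream gauge peaks: Jun 25, 2005 + 5 days = Jun 30, 2005.
Both prerequisites met — the flood warning is issued (Jul 15, 2005), the downstream gauge peaks (Jun 30, 2005); the later is Jul 15, 2005.
The crest passes the city: Jul 15, 2005 + 16 days = Jul 31, 2005.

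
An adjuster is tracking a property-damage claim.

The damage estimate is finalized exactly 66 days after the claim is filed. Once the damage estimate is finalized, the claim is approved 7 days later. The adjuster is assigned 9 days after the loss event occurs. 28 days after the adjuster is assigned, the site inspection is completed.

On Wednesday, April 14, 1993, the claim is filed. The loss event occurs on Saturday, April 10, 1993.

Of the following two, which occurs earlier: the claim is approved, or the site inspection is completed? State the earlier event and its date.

The claim is filed: Apr 14, 1993.
The damage estimate is finalized: Apr 14, 1993 + 66 days = Jun 19, 1993.
The claim is approved: Jun 19, 1993 + 7 days = Jun 26, 1993.
The loss event occurs: Apr 10, 1993.
The adjuster is assigned: Apr 10, 1993 + 9 days = Apr 19, 1993.
The site inspection is completed: Apr 19, 1993 + 28 days = May 17, 1993.
Comparing: the claim is approved on Jun 26, 1993 vs the site inspection is completed on May 17, 1993. Earlier: the site inspection is completed.

The site inspection is completed — Monday, May 17, 1993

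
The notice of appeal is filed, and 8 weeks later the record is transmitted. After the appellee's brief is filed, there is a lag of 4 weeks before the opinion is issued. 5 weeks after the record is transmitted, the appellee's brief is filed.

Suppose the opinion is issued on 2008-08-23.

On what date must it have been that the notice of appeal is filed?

2008-04-26

The opinion is issued: Aug 23, 2008.
The appellee's brief is filed: Aug 23, 2008 − 4 weeks = Jul 26, 2008.
The record is transmitted: Jul 26, 2008 − 5 weeks = Jun 21, 2008.
The notice of appeal is filed: Jun 21, 2008 − 8 weeks = Apr 26, 2008.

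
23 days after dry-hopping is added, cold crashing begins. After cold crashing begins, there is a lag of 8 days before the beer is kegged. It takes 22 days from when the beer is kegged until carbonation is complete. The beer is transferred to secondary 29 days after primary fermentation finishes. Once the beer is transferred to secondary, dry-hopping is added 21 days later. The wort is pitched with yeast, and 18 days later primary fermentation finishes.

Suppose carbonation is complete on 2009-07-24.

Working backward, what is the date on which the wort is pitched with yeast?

Carbonation is complete: Jul 24, 2009.
The beer is kegged: Jul 24, 2009 − 22 days = Jul 2, 2009.
Cold crashing begins: Jul 2, 2009 − 8 days = Jun 24, 2009.
Dry-hopping is added: Jun 24, 2009 − 23 days = Jun 1, 2009.
The beer is transferred to secondary: Jun 1, 2009 − 21 days = May 11, 2009.
Primary fermentation finishes: May 11, 2009 − 29 days = Apr 12, 2009.
The wort is pitched with yeast: Apr 12, 2009 − 18 days = Mar 25, 2009.

2009-03-25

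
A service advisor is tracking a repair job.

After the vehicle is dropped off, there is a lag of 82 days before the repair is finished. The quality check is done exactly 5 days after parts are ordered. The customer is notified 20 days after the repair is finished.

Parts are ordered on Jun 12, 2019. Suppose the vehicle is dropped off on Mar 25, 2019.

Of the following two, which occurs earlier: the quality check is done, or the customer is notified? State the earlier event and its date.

The quality check is done — Jun 17, 2019

Parts are ordered: Jun 12, 2019.
The quality check is done: Jun 12, 2019 + 5 days = Jun 17, 2019.
The vehicle is dropped off: Mar 25, 2019.
The repair is finished: Mar 25, 2019 + 82 days = Jun 15, 2019.
The customer is notified: Jun 15, 2019 + 20 days = Jul 5, 2019.
Comparing: the quality check is done on Jun 17, 2019 vs the customer is notified on Jul 5, 2019. Earlier: the quality check is done.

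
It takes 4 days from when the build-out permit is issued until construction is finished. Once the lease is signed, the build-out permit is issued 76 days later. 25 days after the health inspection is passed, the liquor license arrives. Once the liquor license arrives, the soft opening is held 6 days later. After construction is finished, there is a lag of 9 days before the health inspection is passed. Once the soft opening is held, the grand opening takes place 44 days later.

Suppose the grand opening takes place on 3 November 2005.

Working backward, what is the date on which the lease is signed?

The grand opening takes place: Nov 3, 2005.
The soft opening is held: Nov 3, 2005 − 44 days = Sep 20, 2005.
The liquor license arrives: Sep 20, 2005 − 6 days = Sep 14, 2005.
The health inspection is passed: Sep 14, 2005 − 25 days = Aug 20, 2005.
Construction is finished: Aug 20, 2005 − 9 days = Aug 11, 2005.
The build-out permit is issued: Aug 11, 2005 − 4 days = Aug 7, 2005.
The lease is signed: Aug 7, 2005 − 76 days = May 23, 2005.

23 May 2005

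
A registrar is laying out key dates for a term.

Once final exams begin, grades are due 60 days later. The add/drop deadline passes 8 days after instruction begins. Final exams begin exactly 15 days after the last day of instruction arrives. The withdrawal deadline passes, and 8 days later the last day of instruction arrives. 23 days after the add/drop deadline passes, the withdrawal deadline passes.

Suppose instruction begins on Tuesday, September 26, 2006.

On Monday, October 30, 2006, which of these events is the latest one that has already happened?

The withdrawal deadline passes

Instruction begins: Sep 26, 2006.
The add/drop deadline passes: Sep 26, 2006 + 8 days = Oct 4, 2006.
The withdrawal deadline passes: Oct 4, 2006 + 23 days = Oct 27, 2006.
The last day of instruction arrives: Oct 27, 2006 + 8 days = Nov 4, 2006.
Final exams begin: Nov 4, 2006 + 15 days = Nov 19, 2006.
Grades are due: Nov 19, 2006 + 60 days = Jan 18, 2007.
Oct 30, 2006 falls between when the withdrawal deadline passes (Oct 27, 2006) and when the last day of instruction arrives (Nov 4, 2006).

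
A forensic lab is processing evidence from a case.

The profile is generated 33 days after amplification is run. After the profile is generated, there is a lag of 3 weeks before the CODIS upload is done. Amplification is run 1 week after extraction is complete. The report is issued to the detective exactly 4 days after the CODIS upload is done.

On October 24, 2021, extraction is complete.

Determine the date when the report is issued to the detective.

Extraction is complete: Oct 24, 2021.
Amplification is run: Oct 24, 2021 + 1 week = Oct 31, 2021.
The profile is generated: Oct 31, 2021 + 33 days = Dec 3, 2021.
The CODIS upload is done: Dec 3, 2021 + 3 weeks = Dec 24, 2021.
The report is issued to the detective: Dec 24, 2021 + 4 days = Dec 28, 2021.

December 28, 2021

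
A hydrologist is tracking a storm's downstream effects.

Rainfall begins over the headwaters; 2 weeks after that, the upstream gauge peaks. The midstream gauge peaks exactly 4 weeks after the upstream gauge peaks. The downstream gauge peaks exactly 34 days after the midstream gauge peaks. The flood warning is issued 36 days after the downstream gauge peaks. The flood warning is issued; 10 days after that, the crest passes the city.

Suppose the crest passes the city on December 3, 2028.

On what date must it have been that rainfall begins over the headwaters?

The crest passes the city: Dec 3, 2028.
The flood warning is issued: Dec 3, 2028 − 10 days = Nov 23, 2028.
The downstream gauge peaks: Nov 23, 2028 − 36 days = Oct 18, 2028.
The midstream gauge peaks: Oct 18, 2028 − 34 days = Sep 14, 2028.
The upstream gauge peaks: Sep 14, 2028 − 4 weeks = Aug 17, 2028.
Rainfall begins over the headwaters: Aug 17, 2028 − 2 weeks = Aug 3, 2028.

August 3, 2028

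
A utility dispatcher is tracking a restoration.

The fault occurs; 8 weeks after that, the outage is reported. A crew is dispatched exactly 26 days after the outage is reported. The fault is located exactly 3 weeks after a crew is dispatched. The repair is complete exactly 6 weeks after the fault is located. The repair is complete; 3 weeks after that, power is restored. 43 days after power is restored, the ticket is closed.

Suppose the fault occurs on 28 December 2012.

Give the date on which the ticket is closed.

25 July 2013

The fault occurs: Dec 28, 2012.
The outage is reported: Dec 28, 2012 + 8 weeks = Feb 22, 2013.
A crew is dispatched: Feb 22, 2013 + 26 days = Mar 20, 2013.
The fault is located: Mar 20, 2013 + 3 weeks = Apr 10, 2013.
The repair is complete: Apr 10, 2013 + 6 weeks = May 22, 2013.
Power is restored: May 22, 2013 + 3 weeks = Jun 12, 2013.
The ticket is closed: Jun 12, 2013 + 43 days = Jul 25, 2013.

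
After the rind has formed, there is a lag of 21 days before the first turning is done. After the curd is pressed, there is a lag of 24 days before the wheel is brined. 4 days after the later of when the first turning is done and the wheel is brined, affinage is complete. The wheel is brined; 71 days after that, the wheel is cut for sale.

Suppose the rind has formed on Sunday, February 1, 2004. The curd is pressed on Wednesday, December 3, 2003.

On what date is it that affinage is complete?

The rind has formed: Feb 1, 2004.
The first turning is done: Feb 1, 2004 + 21 days = Feb 22, 2004.
The curd is pressed: Dec 3, 2003.
The wheel is brined: Dec 3, 2003 + 24 days = Dec 27, 2003.
Both prerequisites met — the first turning is done (Feb 22, 2004), the wheel is brined (Dec 27, 2003); the later is Feb 22, 2004.
Affinage is complete: Feb 22, 2004 + 4 days = Feb 26, 2004.

Thursday, February 26, 2004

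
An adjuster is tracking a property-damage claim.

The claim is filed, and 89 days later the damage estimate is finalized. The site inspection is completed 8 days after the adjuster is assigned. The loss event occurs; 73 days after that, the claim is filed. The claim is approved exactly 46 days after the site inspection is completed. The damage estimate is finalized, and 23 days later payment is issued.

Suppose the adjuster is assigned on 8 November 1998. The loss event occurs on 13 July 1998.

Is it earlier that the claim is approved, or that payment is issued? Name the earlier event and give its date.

The adjuster is assigned: Nov 8, 1998.
The site inspection is completed: Nov 8, 1998 + 8 days = Nov 16, 1998.
The claim is approved: Nov 16, 1998 + 46 days = Jan 1, 1999.
The loss event occurs: Jul 13, 1998.
The claim is filed: Jul 13, 1998 + 73 days = Sep 24, 1998.
The damage estimate is finalized: Sep 24, 1998 + 89 days = Dec 22, 1998.
Payment is issued: Dec 22, 1998 + 23 days = Jan 14, 1999.
Comparing: the claim is approved on Jan 1, 1999 vs payment is issued on Jan 14, 1999. Earlier: the claim is approved.

The claim is approved — 1 January 1999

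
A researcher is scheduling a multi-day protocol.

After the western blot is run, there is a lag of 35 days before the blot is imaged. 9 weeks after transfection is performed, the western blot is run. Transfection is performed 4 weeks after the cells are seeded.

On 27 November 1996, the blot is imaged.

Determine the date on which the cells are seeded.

The blot is imaged: Nov 27, 1996.
The western blot is run: Nov 27, 1996 − 35 days = Oct 23, 1996.
Transfection is performed: Oct 23, 1996 − 9 weeks = Aug 21, 1996.
The cells are seeded: Aug 21, 1996 − 4 weeks = Jul 24, 1996.

24 July 1996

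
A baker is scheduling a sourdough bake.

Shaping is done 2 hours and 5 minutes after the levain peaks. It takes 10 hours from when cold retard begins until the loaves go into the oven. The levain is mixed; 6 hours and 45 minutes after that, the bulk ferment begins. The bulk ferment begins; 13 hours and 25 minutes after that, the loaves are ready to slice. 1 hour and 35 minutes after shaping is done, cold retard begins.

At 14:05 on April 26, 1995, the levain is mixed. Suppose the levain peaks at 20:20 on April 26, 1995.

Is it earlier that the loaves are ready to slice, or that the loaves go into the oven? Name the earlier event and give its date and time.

The levain is mixed: 14:05 Apr 26, 1995.
The bulk ferment begins: 14:05 Apr 26, 1995 + 6h45m = 20:50 Apr 26, 1995.
The loaves are ready to slice: 20:50 Apr 26, 1995 + 13h25m = 10:15 Apr 27, 1995.
The levain peaks: 20:20 Apr 26, 1995.
Shaping is done: 20:20 Apr 26, 1995 + 2h05m = 22:25 Apr 26, 1995.
Cold retard begins: 22:25 Apr 26, 1995 + 1h35m = 00:00 Apr 27, 1995.
The loaves go into the oven: 00:00 Apr 27, 1995 + 10h = 10:00 Apr 27, 1995.
Comparing: the loaves are ready to slice at 10:15 Apr 27, 1995 vs the loaves go into the oven at 10:00 Apr 27, 1995. Earlier: the loaves go into the oven.

The loaves go into the oven — 10:00 on April 27, 1995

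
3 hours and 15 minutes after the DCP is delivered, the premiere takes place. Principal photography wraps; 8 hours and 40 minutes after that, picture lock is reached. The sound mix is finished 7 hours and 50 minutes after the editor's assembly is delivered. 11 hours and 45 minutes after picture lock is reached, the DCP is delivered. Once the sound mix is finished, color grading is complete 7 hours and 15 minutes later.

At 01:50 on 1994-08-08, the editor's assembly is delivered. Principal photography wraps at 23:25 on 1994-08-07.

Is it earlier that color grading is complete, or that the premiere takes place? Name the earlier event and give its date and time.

The editor's assembly is delivered: 01:50 Aug 8, 1994.
The sound mix is finished: 01:50 Aug 8, 1994 + 7h50m = 09:40 Aug 8, 1994.
Color grading is complete: 09:40 Aug 8, 1994 + 7h15m = 16:55 Aug 8, 1994.
Principal photography wraps: 23:25 Aug 7, 1994.
Picture lock is reached: 23:25 Aug 7, 1994 + 8h40m = 08:05 Aug 8, 1994.
The DCP is delivered: 08:05 Aug 8, 1994 + 11h45m = 19:50 Aug 8, 1994.
The premiere takes place: 19:50 Aug 8, 1994 + 3h15m = 23:05 Aug 8, 1994.
Comparing: color grading is complete at 16:55 Aug 8, 1994 vs the premiere takes place at 23:05 Aug 8, 1994. Earlier: color grading is complete.

Color grading is complete — 16:55 on 1994-08-08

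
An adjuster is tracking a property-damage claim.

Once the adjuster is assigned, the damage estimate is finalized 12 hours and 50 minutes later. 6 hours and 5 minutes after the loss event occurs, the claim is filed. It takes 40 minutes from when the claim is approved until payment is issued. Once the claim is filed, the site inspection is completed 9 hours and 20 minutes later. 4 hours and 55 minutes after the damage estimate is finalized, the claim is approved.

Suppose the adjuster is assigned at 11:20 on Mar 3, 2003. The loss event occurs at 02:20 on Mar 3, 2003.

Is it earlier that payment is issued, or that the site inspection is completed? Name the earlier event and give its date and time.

The site inspection is completed — 17:45 on Mar 3, 2003

The adjuster is assigned: 11:20 Mar 3, 2003.
The damage estimate is finalized: 11:20 Mar 3, 2003 + 12h50m = 00:10 Mar 4, 2003.
The claim is approved: 00:10 Mar 4, 2003 + 4h55m = 05:05 Mar 4, 2003.
Payment is issued: 05:05 Mar 4, 2003 + 40m = 05:45 Mar 4, 2003.
The loss event occurs: 02:20 Mar 3, 2003.
The claim is filed: 02:20 Mar 3, 2003 + 6h05m = 08:25 Mar 3, 2003.
The site inspection is completed: 08:25 Mar 3, 2003 + 9h20m = 17:45 Mar 3, 2003.
Comparing: payment is issued at 05:45 Mar 4, 2003 vs the site inspection is completed at 17:45 Mar 3, 2003. Earlier: the site inspection is completed.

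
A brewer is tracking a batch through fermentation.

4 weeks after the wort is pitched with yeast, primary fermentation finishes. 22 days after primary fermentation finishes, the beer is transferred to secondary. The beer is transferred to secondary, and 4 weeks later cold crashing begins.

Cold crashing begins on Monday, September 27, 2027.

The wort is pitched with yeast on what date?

Cold crashing begins: Sep 27, 2027.
The beer is transferred to secondary: Sep 27, 2027 − 4 weeks = Aug 30, 2027.
Primary fermentation finishes: Aug 30, 2027 − 22 days = Aug 8, 2027.
The wort is pitched with yeast: Aug 8, 2027 − 4 weeks = Jul 11, 2027.

Sunday, July 11, 2027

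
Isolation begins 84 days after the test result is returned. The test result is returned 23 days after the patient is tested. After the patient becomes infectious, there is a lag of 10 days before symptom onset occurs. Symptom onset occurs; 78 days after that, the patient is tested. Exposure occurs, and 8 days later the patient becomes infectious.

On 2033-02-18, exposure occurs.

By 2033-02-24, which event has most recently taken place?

Exposure occurs

Exposure occurs: Feb 18, 2033.
The patient becomes infectious: Feb 18, 2033 + 8 days = Feb 26, 2033.
Symptom onset occurs: Feb 26, 2033 + 10 days = Mar 8, 2033.
The patient is tested: Mar 8, 2033 + 78 days = May 25, 2033.
The test result is returned: May 25, 2033 + 23 days = Jun 17, 2033.
Isolation begins: Jun 17, 2033 + 84 days = Sep 9, 2033.
Feb 24, 2033 falls between when exposure occurs (Feb 18, 2033) and when the patient becomes infectious (Feb 26, 2033).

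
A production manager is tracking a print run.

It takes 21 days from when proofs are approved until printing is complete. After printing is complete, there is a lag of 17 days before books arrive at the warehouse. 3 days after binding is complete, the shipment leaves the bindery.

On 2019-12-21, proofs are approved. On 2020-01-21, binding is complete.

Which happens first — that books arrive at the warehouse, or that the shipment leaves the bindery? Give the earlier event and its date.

The shipment leaves the bindery — 2020-01-24

Proofs are approved: Dec 21, 2019.
Printing is complete: Dec 21, 2019 + 21 days = Jan 11, 2020.
Books arrive at the warehouse: Jan 11, 2020 + 17 days = Jan 28, 2020.
Binding is complete: Jan 21, 2020.
The shipment leaves the bindery: Jan 21, 2020 + 3 days = Jan 24, 2020.
Comparing: books arrive at the warehouse on Jan 28, 2020 vs the shipment leaves the bindery on Jan 24, 2020. Earlier: the shipment leaves the bindery.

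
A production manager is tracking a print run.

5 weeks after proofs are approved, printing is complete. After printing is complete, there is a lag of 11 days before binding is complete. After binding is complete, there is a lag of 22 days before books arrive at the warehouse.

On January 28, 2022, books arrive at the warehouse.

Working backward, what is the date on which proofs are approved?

November 21, 2021

Books arrive at the warehouse: Jan 28, 2022.
Binding is complete: Jan 28, 2022 − 22 days = Jan 6, 2022.
Printing is complete: Jan 6, 2022 − 11 days = Dec 26, 2021.
Proofs are approved: Dec 26, 2021 − 5 weeks = Nov 21, 2021.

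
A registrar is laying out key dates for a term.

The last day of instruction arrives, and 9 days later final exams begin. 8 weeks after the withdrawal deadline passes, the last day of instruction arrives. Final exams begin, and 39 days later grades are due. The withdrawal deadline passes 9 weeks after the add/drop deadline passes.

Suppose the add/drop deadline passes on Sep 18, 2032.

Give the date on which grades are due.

Mar 4, 2033

The add/drop deadline passes: Sep 18, 2032.
The withdrawal deadline passes: Sep 18, 2032 + 9 weeks = Nov 20, 2032.
The last day of instruction arrives: Nov 20, 2032 + 8 weeks = Jan 15, 2033.
Final exams begin: Jan 15, 2033 + 9 days = Jan 24, 2033.
Grades are due: Jan 24, 2033 + 39 days = Mar 4, 2033.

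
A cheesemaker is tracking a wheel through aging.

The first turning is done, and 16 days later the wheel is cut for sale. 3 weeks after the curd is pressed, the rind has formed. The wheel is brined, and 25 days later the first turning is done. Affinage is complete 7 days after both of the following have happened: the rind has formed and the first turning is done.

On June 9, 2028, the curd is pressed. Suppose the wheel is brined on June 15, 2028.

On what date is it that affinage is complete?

July 17, 2028

The curd is pressed: Jun 9, 2028.
The rind has formed: Jun 9, 2028 + 3 weeks = Jun 30, 2028.
The wheel is brined: Jun 15, 2028.
The first turning is done: Jun 15, 2028 + 25 days = Jul 10, 2028.
Both prerequisites met — the rind has formed (Jun 30, 2028), the first turning is done (Jul 10, 2028); the later is Jul 10, 2028.
Affinage is complete: Jul 10, 2028 + 7 days = Jul 17, 2028.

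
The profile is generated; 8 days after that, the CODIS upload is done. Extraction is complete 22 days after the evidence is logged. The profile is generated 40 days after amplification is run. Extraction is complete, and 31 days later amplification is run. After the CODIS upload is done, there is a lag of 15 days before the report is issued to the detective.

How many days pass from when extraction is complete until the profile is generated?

71 days

Causal path: extraction is complete → amplification is run → the profile is generated.
Total delay along the path: 31 + 40 = 71 days.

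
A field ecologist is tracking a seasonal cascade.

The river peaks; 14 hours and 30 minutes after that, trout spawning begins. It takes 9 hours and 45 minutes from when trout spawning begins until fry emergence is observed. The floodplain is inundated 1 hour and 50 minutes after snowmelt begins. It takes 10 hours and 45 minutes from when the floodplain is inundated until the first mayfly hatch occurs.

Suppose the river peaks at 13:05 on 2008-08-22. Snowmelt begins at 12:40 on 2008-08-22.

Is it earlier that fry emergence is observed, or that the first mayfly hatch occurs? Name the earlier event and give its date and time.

The first mayfly hatch occurs — 01:15 on 2008-08-23

The river peaks: 13:05 Aug 22, 2008.
Trout spawning begins: 13:05 Aug 22, 2008 + 14h30m = 03:35 Aug 23, 2008.
Fry emergence is observed: 03:35 Aug 23, 2008 + 9h45m = 13:20 Aug 23, 2008.
Snowmelt begins: 12:40 Aug 22, 2008.
The floodplain is inundated: 12:40 Aug 22, 2008 + 1h50m = 14:30 Aug 22, 2008.
The first mayfly hatch occurs: 14:30 Aug 22, 2008 + 10h45m = 01:15 Aug 23, 2008.
Comparing: fry emergence is observed at 13:20 Aug 23, 2008 vs the first mayfly hatch occurs at 01:15 Aug 23, 2008. Earlier: the first mayfly hatch occurs.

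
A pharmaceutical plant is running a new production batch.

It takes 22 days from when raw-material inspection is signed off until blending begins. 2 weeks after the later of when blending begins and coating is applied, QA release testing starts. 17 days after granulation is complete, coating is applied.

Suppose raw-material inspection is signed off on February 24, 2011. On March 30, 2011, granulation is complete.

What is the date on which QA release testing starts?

April 30, 2011

Raw-material inspection is signed off: Feb 24, 2011.
Blending begins: Feb 24, 2011 + 22 days = Mar 18, 2011.
Granulation is complete: Mar 30, 2011.
Coating is applied: Mar 30, 2011 + 17 days = Apr 16, 2011.
Both prerequisites met — blending begins (Mar 18, 2011), coating is applied (Apr 16, 2011); the later is Apr 16, 2011.
QA release testing starts: Apr 16, 2011 + 2 weeks = Apr 30, 2011.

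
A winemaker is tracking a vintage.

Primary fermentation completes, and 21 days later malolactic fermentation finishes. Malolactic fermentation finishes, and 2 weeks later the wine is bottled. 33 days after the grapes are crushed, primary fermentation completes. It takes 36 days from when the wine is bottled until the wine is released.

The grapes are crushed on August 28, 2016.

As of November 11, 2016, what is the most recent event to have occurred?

The grapes are crushed: Aug 28, 2016.
Primary fermentation completes: Aug 28, 2016 + 33 days = Sep 30, 2016.
Malolactic fermentation finishes: Sep 30, 2016 + 21 days = Oct 21, 2016.
The wine is bottled: Oct 21, 2016 + 2 weeks = Nov 4, 2016.
The wine is released: Nov 4, 2016 + 36 days = Dec 10, 2016.
Nov 11, 2016 falls between when the wine is bottled (Nov 4, 2016) and when the wine is released (Dec 10, 2016).

The wine is bottled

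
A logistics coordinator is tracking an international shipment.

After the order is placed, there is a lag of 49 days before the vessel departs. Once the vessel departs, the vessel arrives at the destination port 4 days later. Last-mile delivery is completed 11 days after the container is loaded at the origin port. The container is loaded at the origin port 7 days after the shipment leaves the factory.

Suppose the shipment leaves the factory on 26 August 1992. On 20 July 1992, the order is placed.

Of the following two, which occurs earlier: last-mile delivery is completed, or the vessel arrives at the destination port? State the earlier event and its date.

The shipment leaves the factory: Aug 26, 1992.
The container is loaded at the origin port: Aug 26, 1992 + 7 days = Sep 2, 1992.
Last-mile delivery is completed: Sep 2, 1992 + 11 days = Sep 13, 1992.
The order is placed: Jul 20, 1992.
The vessel departs: Jul 20, 1992 + 49 days = Sep 7, 1992.
The vessel arrives at the destination port: Sep 7, 1992 + 4 days = Sep 11, 1992.
Comparing: last-mile delivery is completed on Sep 13, 1992 vs the vessel arrives at the destination port on Sep 11, 1992. Earlier: the vessel arrives at the destination port.

The vessel arrives at the destination port — 11 September 1992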